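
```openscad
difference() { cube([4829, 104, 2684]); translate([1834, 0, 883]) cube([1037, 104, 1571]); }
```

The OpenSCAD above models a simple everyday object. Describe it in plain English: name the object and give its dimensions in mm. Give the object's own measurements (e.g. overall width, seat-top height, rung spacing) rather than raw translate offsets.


A wall 4829 mm long (x), 104 mm thick (y), 2684 mm tall, with a rectangular window opening cut through it. The opening is 1037 mm wide and 1571 mm tall; its sill is at z = 883 mm and its near (−x) edge is 1834 mm from the wall's −x end. The opening passes through the full wall thickness.


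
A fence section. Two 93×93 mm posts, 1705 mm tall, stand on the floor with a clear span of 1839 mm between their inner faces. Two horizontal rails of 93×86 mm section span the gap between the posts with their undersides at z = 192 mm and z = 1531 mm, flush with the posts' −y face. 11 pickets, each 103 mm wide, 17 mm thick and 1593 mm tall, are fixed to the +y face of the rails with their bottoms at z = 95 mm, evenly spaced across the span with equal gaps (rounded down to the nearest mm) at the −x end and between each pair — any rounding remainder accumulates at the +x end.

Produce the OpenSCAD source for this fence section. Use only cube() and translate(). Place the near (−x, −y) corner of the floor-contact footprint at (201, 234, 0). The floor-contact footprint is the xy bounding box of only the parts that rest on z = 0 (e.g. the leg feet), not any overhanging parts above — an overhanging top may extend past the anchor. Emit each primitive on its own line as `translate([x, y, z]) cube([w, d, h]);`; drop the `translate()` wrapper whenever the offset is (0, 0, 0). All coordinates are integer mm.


translate([201, 234, 0]) cube([93, 93, 1705]);
translate([2133, 234, 0]) cube([93, 93, 1705]);
translate([294, 234, 192]) cube([1839, 93, 86]);
translate([294, 234, 1531]) cube([1839, 93, 86]);
translate([352, 327, 95]) cube([103, 17, 1593]);
translate([513, 327, 95]) cube([103, 17, 1593]);
translate([674, 327, 95]) cube([103, 17, 1593]);
translate([835, 327, 95]) cube([103, 17, 1593]);
translate([996, 327, 95]) cube([103, 17, 1593]);
translate([1157, 327, 95]) cube([103, 17, 1593]);
translate([1318, 327, 95]) cube([103, 17, 1593]);
translate([1479, 327, 95]) cube([103, 17, 1593]);
translate([1640, 327, 95]) cube([103, 17, 1593]);
translate([1801, 327, 95]) cube([103, 17, 1593]);
translate([1962, 327, 95]) cube([103, 17, 1593]);


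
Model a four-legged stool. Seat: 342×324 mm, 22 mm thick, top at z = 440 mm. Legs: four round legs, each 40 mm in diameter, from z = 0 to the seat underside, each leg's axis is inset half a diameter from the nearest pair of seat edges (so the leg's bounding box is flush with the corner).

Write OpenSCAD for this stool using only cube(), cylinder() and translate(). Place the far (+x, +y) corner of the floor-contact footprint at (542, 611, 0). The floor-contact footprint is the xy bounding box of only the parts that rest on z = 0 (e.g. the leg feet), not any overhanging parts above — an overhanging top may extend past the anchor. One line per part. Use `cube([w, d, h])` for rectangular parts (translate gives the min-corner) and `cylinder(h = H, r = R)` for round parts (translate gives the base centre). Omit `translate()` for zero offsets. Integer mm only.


// leg_h = 440 - 22 = 418
translate([200, 287, 418]) cube([342, 324, 22]);
translate([220, 307, 0]) cylinder(h = 418, r = 20);
translate([522, 307, 0]) cylinder(h = 418, r = 20);
translate([220, 591, 0]) cylinder(h = 418, r = 20);
translate([522, 591, 0]) cylinder(h = 418, r = 20);


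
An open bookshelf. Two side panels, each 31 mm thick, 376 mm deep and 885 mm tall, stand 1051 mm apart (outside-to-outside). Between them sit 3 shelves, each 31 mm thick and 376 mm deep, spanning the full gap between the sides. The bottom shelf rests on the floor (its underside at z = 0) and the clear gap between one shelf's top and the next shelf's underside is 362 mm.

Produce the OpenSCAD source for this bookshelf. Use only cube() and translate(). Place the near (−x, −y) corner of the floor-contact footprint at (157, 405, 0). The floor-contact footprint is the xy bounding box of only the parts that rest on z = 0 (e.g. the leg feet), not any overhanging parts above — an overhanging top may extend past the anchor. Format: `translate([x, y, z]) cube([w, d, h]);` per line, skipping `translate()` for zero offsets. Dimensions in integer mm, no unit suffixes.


translate([157, 405, 0]) cube([31, 376, 885]);
translate([1177, 405, 0]) cube([31, 376, 885]);
translate([188, 405, 0]) cube([989, 376, 31]);
translate([188, 405, 393]) cube([989, 376, 31]);
translate([188, 405, 786]) cube([989, 376, 31]);


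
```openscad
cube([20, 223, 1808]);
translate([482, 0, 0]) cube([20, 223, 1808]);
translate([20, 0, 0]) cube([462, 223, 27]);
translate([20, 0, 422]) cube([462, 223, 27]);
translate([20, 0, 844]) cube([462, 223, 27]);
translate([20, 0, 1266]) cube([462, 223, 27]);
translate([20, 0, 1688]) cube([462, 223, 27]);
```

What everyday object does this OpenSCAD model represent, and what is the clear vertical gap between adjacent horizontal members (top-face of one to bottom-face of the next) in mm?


A bookshelf. The clear shelf gap is 395 mm.

Two tall side panels with 5 horizontal boards between them — a bookshelf. The first two shelf undersides are at z = 0 and z = 422; with shelf thickness 27, the clear gap is 422 − 0 − 27 = 395 mm.


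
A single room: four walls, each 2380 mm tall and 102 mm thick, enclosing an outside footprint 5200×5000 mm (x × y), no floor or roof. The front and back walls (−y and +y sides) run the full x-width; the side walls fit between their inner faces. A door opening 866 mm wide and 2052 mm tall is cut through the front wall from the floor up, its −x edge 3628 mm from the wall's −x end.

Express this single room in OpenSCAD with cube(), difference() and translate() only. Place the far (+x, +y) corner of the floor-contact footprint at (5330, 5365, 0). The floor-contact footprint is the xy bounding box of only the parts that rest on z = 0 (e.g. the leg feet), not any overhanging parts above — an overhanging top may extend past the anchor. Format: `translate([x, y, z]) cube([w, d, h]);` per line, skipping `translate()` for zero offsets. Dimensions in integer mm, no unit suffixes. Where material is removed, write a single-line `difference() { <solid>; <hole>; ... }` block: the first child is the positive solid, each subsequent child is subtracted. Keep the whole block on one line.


difference() { translate([130, 365, 0]) cube([5200, 102, 2380]); translate([3758, 365, 0]) cube([866, 102, 2052]); }
translate([130, 5263, 0]) cube([5200, 102, 2380]);
translate([130, 467, 0]) cube([102, 4796, 2380]);
translate([5228, 467, 0]) cube([102, 4796, 2380]);


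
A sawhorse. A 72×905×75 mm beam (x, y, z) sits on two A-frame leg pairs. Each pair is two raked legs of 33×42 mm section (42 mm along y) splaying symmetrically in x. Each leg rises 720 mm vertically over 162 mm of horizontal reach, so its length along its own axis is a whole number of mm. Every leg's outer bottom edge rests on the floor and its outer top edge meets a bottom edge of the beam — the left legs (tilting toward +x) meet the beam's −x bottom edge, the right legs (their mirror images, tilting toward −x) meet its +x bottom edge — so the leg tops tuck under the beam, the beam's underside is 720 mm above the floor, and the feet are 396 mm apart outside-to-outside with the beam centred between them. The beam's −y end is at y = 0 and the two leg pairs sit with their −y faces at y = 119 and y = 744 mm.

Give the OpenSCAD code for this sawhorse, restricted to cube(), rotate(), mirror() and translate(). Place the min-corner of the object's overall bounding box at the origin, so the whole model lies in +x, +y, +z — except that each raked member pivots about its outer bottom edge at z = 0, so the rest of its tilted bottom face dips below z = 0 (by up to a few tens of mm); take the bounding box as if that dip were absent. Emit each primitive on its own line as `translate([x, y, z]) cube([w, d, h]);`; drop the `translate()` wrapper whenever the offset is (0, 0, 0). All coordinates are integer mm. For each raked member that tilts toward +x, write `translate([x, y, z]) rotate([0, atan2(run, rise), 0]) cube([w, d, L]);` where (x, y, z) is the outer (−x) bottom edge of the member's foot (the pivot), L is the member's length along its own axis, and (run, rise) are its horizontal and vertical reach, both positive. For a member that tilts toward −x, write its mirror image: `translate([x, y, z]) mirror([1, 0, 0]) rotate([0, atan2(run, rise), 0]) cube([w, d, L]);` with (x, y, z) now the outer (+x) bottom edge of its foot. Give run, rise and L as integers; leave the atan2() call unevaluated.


translate([162, 0, 720]) cube([72, 905, 75]);
translate([0, 119, 0]) rotate([0, atan2(162, 720), 0]) cube([33, 42, 738]);
translate([396, 119, 0]) mirror([1, 0, 0]) rotate([0, atan2(162, 720), 0]) cube([33, 42, 738]);
translate([0, 744, 0]) rotate([0, atan2(162, 720), 0]) cube([33, 42, 738]);
translate([396, 744, 0]) mirror([1, 0, 0]) rotate([0, atan2(162, 720), 0]) cube([33, 42, 738]);


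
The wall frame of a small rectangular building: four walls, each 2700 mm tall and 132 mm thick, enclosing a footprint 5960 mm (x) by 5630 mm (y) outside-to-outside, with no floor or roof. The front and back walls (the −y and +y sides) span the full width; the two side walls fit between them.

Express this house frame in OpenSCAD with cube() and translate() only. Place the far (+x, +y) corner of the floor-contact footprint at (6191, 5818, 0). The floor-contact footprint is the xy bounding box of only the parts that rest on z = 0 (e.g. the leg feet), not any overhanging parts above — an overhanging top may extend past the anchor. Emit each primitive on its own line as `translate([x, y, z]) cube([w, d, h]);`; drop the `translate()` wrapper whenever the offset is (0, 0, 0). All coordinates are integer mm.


translate([231, 188, 0]) cube([5960, 132, 2700]);
translate([231, 5686, 0]) cube([5960, 132, 2700]);
translate([231, 320, 0]) cube([132, 5366, 2700]);
translate([6059, 320, 0]) cube([132, 5366, 2700]);


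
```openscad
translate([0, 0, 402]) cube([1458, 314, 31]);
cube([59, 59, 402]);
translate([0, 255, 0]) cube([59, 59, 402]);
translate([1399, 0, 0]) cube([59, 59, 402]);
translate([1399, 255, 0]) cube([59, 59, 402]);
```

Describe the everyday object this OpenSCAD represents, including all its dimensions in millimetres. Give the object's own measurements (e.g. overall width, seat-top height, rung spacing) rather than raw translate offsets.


A long wooden bench with a 1458 mm (x) × 314 mm (y) seat, 31 mm thick, its top surface 433 mm above the floor. Four 59 mm square legs at the seat corners, flush with the edges, run from z = 0 to the seat underside.


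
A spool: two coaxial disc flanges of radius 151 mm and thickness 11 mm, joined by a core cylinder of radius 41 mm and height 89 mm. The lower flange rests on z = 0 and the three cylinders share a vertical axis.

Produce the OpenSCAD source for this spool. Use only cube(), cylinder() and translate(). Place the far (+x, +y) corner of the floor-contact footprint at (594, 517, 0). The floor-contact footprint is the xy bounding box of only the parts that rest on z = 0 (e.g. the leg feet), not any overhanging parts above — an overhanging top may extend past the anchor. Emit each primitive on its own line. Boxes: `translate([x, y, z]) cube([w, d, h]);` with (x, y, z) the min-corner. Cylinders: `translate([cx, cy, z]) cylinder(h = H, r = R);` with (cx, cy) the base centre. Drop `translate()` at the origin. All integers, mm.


translate([443, 366, 0]) cylinder(h = 11, r = 151);
translate([443, 366, 11]) cylinder(h = 89, r = 41);
translate([443, 366, 100]) cylinder(h = 11, r = 151);


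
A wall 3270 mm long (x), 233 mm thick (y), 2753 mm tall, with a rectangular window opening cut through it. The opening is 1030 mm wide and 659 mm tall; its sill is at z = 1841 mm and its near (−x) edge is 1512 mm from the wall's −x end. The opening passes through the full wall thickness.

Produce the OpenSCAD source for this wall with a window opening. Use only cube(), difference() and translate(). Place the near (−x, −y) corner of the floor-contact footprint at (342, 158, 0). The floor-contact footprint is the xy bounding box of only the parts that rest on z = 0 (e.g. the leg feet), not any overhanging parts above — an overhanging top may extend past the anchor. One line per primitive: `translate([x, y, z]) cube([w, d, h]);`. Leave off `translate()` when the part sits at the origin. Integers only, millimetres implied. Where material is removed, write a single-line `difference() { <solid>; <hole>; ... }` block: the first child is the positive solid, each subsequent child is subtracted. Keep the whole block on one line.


difference() { translate([342, 158, 0]) cube([3270, 233, 2753]); translate([1854, 158, 1841]) cube([1030, 233, 659]); }


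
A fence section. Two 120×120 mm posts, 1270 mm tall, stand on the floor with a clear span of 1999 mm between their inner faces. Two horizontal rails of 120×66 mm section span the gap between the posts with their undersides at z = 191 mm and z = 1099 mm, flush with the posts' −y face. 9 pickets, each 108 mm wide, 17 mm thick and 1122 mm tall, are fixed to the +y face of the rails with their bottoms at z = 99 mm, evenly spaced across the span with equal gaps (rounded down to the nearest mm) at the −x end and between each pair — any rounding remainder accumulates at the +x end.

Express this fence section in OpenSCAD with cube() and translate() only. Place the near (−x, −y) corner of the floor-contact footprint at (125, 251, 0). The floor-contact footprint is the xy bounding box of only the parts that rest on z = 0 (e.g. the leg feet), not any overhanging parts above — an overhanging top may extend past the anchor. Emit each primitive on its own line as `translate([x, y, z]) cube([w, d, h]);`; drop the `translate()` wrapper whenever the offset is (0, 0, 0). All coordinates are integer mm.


translate([125, 251, 0]) cube([120, 120, 1270]);
translate([2244, 251, 0]) cube([120, 120, 1270]);
translate([245, 251, 191]) cube([1999, 120, 66]);
translate([245, 251, 1099]) cube([1999, 120, 66]);
translate([347, 371, 99]) cube([108, 17, 1122]);
translate([557, 371, 99]) cube([108, 17, 1122]);
translate([767, 371, 99]) cube([108, 17, 1122]);
translate([977, 371, 99]) cube([108, 17, 1122]);
translate([1187, 371, 99]) cube([108, 17, 1122]);
translate([1397, 371, 99]) cube([108, 17, 1122]);
translate([1607, 371, 99]) cube([108, 17, 1122]);
translate([1817, 371, 99]) cube([108, 17, 1122]);
translate([2027, 371, 99]) cube([108, 17, 1122]);


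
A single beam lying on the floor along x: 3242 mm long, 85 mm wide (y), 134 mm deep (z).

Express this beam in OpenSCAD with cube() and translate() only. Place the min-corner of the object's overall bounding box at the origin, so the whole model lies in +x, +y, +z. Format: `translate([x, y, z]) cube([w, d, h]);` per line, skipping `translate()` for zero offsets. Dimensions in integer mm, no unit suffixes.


cube([3242, 85, 134]);


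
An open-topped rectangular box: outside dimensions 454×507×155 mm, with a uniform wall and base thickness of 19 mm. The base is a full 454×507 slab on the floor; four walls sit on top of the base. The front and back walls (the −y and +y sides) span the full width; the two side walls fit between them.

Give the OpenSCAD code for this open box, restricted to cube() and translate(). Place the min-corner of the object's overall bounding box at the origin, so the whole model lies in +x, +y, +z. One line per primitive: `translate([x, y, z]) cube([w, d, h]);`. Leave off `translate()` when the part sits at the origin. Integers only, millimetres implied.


cube([454, 507, 19]);
translate([0, 0, 19]) cube([454, 19, 136]);
translate([0, 488, 19]) cube([454, 19, 136]);
translate([0, 19, 19]) cube([19, 469, 136]);
translate([435, 19, 19]) cube([19, 469, 136]);


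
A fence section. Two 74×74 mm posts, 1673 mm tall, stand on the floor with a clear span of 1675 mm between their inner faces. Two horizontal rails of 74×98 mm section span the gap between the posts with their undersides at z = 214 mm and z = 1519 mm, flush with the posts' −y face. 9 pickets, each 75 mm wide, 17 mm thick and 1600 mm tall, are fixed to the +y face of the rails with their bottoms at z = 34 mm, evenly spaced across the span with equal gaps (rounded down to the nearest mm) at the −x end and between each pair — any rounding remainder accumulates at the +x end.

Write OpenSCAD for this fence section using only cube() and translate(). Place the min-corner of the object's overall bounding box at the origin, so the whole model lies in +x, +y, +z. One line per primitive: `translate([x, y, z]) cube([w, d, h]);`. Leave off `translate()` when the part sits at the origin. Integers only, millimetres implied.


cube([74, 74, 1673]);
translate([1749, 0, 0]) cube([74, 74, 1673]);
translate([74, 0, 214]) cube([1675, 74, 98]);
translate([74, 0, 1519]) cube([1675, 74, 98]);
translate([174, 74, 34]) cube([75, 17, 1600]);
translate([349, 74, 34]) cube([75, 17, 1600]);
translate([524, 74, 34]) cube([75, 17, 1600]);
translate([699, 74, 34]) cube([75, 17, 1600]);
translate([874, 74, 34]) cube([75, 17, 1600]);
translate([1049, 74, 34]) cube([75, 17, 1600]);
translate([1224, 74, 34]) cube([75, 17, 1600]);
translate([1399, 74, 34]) cube([75, 17, 1600]);
translate([1574, 74, 34]) cube([75, 17, 1600]);


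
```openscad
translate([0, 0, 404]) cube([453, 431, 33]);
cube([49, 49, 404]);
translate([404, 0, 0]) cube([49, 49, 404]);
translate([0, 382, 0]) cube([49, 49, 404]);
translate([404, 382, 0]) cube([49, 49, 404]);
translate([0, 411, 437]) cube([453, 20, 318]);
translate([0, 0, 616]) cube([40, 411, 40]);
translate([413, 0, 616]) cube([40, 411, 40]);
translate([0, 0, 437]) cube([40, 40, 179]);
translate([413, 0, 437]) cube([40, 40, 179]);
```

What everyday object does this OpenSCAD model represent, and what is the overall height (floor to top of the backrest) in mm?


A chair. The overall height is 755 mm.

A slab on four corner posts with a tall panel at the back — a chair. The seat slab sits at z = 404 with thickness 33, and the 318 mm backrest starts at the seat top, so the overall height is 404 + 33 + 318 = 755 mm.


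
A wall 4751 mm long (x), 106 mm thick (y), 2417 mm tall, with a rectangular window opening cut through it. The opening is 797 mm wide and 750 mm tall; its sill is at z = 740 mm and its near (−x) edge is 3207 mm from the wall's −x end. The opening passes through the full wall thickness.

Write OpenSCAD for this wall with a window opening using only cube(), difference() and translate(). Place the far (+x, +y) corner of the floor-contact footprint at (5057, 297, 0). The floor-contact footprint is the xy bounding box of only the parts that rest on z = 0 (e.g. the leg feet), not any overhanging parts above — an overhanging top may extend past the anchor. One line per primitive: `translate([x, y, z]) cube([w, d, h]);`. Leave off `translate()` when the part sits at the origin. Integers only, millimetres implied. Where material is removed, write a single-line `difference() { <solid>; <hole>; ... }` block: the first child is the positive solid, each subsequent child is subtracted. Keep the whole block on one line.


difference() { translate([306, 191, 0]) cube([4751, 106, 2417]); translate([3513, 191, 740]) cube([797, 106, 750]); }


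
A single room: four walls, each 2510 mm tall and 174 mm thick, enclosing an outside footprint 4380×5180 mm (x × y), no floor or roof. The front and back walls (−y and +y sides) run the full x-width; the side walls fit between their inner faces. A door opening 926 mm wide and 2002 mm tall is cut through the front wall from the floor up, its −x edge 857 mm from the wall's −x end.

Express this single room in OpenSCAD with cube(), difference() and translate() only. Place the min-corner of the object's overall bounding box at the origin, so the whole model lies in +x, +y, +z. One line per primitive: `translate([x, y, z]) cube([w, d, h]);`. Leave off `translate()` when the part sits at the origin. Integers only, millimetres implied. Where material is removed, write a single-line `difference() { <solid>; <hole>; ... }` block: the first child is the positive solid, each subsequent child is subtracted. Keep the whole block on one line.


difference() { cube([4380, 174, 2510]); translate([857, 0, 0]) cube([926, 174, 2002]); }
translate([0, 5006, 0]) cube([4380, 174, 2510]);
translate([0, 174, 0]) cube([174, 4832, 2510]);
translate([4206, 174, 0]) cube([174, 4832, 2510]);


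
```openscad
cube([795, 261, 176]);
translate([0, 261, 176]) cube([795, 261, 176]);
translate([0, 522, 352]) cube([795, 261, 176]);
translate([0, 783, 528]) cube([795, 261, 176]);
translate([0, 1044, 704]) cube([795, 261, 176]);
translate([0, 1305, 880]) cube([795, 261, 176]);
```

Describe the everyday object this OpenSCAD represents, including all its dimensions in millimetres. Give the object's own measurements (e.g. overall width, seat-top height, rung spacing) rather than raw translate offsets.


A straight staircase of 6 solid steps. Each step is 795 mm wide (x), 261 mm deep (y, the going) and 176 mm tall (the rise). The first step rests on the floor; each subsequent step sits one going further in +y and one rise higher in +z, directly behind and above the previous step with no overlap.


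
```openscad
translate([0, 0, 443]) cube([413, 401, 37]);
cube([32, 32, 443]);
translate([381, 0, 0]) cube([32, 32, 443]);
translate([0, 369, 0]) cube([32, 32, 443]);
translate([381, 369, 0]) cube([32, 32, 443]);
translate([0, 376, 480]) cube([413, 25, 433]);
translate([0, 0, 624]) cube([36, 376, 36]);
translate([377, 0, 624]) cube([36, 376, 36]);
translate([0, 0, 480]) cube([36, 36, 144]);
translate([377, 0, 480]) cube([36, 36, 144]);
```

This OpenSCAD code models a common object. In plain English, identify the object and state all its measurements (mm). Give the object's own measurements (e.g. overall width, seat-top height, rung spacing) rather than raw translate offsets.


A chair. The seat is a 413×401×37 mm slab with its top at z = 480 mm, on four 32×32 mm corner legs (flush with the seat edges, standing on z = 0). A flat backrest 25 mm thick, 433 mm tall, spans the full seat width and rises from the seat top along its +y edge, rear face flush with the rear of the seat. Two armrests of 36×36 mm section run along each side from the seat's front edge to the front of the backrest, top faces 180 mm above the seat top and outer faces flush with the seat's x-edges; a 36×36 mm post under the front of each armrest stands on the seat at the front corner.


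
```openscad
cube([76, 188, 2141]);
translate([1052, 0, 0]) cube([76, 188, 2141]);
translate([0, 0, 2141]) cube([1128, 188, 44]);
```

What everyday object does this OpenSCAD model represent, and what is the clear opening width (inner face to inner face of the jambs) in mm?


A door frame. The clear opening width is 976 mm.

Two 2141 mm tall posts with a header on top — a door frame. The left jamb is 76 mm wide at x = 0; the right jamb starts at x = 1052. The clear opening is 1052 − 76 = 976 mm.


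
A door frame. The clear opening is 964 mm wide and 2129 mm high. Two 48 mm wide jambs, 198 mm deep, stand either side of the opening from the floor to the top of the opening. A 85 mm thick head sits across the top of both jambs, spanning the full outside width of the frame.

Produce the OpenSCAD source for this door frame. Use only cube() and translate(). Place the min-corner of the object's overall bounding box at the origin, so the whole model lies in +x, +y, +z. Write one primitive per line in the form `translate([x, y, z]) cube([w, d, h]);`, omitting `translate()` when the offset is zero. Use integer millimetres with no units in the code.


cube([48, 198, 2129]);
translate([1012, 0, 0]) cube([48, 198, 2129]);
translate([0, 0, 2129]) cube([1060, 198, 85]);


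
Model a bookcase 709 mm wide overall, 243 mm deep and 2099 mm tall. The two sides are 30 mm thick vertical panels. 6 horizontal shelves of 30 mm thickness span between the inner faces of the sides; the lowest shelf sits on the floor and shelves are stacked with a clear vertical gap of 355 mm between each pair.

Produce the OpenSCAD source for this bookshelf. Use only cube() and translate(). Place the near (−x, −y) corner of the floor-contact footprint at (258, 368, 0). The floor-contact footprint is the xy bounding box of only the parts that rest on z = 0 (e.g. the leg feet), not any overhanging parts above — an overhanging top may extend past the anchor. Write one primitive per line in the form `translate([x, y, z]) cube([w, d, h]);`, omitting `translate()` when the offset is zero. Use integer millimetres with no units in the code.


translate([258, 368, 0]) cube([30, 243, 2099]);
translate([937, 368, 0]) cube([30, 243, 2099]);
translate([288, 368, 0]) cube([649, 243, 30]);
translate([288, 368, 385]) cube([649, 243, 30]);
translate([288, 368, 770]) cube([649, 243, 30]);
translate([288, 368, 1155]) cube([649, 243, 30]);
translate([288, 368, 1540]) cube([649, 243, 30]);
translate([288, 368, 1925]) cube([649, 243, 30]);


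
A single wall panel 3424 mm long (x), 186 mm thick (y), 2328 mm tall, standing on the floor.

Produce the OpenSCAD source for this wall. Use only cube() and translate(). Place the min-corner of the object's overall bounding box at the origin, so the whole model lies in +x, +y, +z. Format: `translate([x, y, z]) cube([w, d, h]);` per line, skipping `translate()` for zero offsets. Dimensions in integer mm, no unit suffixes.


cube([3424, 186, 2328]);


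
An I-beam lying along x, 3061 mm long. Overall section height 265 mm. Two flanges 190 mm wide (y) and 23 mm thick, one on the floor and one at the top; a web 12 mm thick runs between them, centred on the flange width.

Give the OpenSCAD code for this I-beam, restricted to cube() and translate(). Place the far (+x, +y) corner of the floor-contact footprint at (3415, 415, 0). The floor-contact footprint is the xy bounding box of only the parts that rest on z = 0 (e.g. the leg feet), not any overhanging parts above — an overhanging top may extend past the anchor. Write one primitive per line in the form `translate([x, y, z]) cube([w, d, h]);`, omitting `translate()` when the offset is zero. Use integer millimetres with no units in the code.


translate([354, 225, 0]) cube([3061, 190, 23]);
translate([354, 314, 23]) cube([3061, 12, 219]);
translate([354, 225, 242]) cube([3061, 190, 23]);


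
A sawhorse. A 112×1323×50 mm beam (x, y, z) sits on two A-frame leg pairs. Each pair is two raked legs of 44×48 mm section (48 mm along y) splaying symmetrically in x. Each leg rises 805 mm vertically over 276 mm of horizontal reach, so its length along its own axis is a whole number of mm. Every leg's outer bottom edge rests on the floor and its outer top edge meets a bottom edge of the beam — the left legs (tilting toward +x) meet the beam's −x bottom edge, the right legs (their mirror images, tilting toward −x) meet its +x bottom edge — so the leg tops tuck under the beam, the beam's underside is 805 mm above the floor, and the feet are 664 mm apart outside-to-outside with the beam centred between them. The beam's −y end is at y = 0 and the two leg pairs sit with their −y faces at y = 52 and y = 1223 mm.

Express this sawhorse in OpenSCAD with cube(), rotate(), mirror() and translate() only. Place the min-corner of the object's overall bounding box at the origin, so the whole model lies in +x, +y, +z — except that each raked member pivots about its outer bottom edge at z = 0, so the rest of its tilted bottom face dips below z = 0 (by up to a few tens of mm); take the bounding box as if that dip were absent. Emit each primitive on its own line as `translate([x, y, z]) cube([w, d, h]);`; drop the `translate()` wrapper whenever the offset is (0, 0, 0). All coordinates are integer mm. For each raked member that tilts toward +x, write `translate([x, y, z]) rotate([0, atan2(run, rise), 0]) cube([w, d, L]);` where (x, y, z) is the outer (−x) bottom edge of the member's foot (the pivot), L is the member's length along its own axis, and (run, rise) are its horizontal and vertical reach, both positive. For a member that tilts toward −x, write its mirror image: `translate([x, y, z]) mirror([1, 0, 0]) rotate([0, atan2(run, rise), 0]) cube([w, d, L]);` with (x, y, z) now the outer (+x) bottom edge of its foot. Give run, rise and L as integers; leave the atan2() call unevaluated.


// leg length = √(276² + 805²) = 851
// right-leg outer foot x = 2·276 + 112 = 664
// beam min-corner = (276, 0, 805)
translate([276, 0, 805]) cube([112, 1323, 50]);
translate([0, 52, 0]) rotate([0, atan2(276, 805), 0]) cube([44, 48, 851]);
translate([664, 52, 0]) mirror([1, 0, 0]) rotate([0, atan2(276, 805), 0]) cube([44, 48, 851]);
translate([0, 1223, 0]) rotate([0, atan2(276, 805), 0]) cube([44, 48, 851]);
translate([664, 1223, 0]) mirror([1, 0, 0]) rotate([0, atan2(276, 805), 0]) cube([44, 48, 851]);


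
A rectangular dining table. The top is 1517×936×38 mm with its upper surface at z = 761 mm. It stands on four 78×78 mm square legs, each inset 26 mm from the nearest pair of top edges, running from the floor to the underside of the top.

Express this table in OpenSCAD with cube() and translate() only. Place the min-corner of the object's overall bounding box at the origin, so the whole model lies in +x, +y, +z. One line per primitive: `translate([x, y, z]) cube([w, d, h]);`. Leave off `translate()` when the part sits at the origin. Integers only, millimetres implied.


translate([0, 0, 723]) cube([1517, 936, 38]);
translate([26, 26, 0]) cube([78, 78, 723]);
translate([1413, 26, 0]) cube([78, 78, 723]);
translate([26, 832, 0]) cube([78, 78, 723]);
translate([1413, 832, 0]) cube([78, 78, 723]);


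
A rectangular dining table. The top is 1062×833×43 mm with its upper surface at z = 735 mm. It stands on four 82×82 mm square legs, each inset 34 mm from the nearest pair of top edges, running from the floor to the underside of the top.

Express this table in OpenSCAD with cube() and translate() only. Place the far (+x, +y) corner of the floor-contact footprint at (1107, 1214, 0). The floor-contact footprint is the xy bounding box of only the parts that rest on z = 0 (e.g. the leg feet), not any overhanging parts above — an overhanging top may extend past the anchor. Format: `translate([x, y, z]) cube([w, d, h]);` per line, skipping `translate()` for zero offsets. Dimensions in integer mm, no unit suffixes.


translate([79, 415, 692]) cube([1062, 833, 43]);
translate([113, 449, 0]) cube([82, 82, 692]);
translate([1025, 449, 0]) cube([82, 82, 692]);
translate([113, 1132, 0]) cube([82, 82, 692]);
translate([1025, 1132, 0]) cube([82, 82, 692]);


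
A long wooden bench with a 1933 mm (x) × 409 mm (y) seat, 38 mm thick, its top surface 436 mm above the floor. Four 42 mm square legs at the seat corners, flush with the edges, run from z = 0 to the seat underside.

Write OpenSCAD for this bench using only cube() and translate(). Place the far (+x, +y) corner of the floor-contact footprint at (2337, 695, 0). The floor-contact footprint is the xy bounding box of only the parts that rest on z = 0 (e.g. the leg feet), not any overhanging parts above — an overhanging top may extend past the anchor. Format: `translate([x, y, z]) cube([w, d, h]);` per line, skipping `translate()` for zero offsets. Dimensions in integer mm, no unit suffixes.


// leg_h = 436 − 38 = 398
translate([404, 286, 398]) cube([1933, 409, 38]);
translate([404, 286, 0]) cube([42, 42, 398]);
translate([404, 653, 0]) cube([42, 42, 398]);
translate([2295, 286, 0]) cube([42, 42, 398]);
translate([2295, 653, 0]) cube([42, 42, 398]);


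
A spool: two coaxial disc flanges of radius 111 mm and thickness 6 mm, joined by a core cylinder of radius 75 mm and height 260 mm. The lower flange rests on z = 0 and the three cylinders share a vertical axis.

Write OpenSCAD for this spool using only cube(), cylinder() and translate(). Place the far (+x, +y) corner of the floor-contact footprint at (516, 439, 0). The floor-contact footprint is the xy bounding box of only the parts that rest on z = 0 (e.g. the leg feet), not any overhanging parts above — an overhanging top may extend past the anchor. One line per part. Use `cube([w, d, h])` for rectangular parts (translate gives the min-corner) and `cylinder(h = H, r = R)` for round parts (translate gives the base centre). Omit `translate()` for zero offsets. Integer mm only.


translate([405, 328, 0]) cylinder(h = 6, r = 111);
translate([405, 328, 6]) cylinder(h = 260, r = 75);
translate([405, 328, 266]) cylinder(h = 6, r = 111);


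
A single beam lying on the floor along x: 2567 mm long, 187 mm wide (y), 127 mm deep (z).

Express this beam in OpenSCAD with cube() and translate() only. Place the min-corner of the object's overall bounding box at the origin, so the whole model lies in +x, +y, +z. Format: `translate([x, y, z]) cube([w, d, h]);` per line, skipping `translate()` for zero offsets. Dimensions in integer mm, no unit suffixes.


cube([2567, 187, 127]);


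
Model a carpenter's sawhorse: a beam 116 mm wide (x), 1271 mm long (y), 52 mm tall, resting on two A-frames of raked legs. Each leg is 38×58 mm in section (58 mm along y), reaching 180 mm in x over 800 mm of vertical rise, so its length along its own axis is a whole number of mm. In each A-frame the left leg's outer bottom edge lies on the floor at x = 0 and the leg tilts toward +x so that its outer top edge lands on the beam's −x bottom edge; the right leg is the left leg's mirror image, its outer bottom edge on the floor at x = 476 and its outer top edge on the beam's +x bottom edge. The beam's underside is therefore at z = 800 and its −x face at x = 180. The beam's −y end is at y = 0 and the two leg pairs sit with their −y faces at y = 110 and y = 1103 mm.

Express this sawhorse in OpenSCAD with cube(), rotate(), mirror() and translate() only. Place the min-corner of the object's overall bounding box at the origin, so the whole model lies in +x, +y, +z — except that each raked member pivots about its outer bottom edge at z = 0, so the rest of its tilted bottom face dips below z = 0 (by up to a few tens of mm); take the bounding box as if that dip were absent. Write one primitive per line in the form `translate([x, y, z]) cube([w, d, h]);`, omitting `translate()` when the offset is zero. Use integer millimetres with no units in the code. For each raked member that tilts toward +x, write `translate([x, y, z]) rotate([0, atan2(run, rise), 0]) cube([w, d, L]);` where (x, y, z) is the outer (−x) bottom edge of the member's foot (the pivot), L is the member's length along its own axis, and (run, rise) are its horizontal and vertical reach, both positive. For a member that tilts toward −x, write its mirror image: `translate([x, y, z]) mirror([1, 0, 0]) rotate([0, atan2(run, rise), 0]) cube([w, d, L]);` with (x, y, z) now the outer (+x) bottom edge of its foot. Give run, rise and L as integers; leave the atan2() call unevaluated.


translate([180, 0, 800]) cube([116, 1271, 52]);
translate([0, 110, 0]) rotate([0, atan2(180, 800), 0]) cube([38, 58, 820]);
translate([476, 110, 0]) mirror([1, 0, 0]) rotate([0, atan2(180, 800), 0]) cube([38, 58, 820]);
translate([0, 1103, 0]) rotate([0, atan2(180, 800), 0]) cube([38, 58, 820]);
translate([476, 1103, 0]) mirror([1, 0, 0]) rotate([0, atan2(180, 800), 0]) cube([38, 58, 820]);


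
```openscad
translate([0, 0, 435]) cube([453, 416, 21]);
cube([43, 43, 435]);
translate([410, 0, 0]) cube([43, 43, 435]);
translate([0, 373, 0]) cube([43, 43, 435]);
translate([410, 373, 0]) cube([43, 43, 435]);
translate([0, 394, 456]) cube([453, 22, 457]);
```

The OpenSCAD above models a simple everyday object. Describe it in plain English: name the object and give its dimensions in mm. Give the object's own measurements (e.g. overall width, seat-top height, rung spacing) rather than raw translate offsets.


A chair. The seat is a 453×416×21 mm slab with its top at z = 456 mm, on four 43×43 mm corner legs (flush with the seat edges, standing on z = 0). A flat backrest 22 mm thick, 457 mm tall, spans the full seat width and rises from the seat top along its +y edge, rear face flush with the rear of the seat.


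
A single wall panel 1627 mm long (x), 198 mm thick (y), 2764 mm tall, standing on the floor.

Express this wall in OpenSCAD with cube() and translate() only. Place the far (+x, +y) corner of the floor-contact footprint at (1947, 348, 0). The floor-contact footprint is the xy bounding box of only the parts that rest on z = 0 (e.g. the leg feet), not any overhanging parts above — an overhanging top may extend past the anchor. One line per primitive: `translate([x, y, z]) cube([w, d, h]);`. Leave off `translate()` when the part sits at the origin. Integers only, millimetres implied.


translate([320, 150, 0]) cube([1627, 198, 2764]);


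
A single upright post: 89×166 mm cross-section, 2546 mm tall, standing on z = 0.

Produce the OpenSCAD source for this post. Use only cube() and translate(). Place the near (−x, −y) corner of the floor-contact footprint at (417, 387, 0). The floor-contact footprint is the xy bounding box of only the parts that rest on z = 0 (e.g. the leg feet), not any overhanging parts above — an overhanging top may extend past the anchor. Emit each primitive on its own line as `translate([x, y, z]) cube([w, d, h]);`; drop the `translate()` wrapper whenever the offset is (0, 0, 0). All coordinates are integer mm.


translate([417, 387, 0]) cube([89, 166, 2546]);


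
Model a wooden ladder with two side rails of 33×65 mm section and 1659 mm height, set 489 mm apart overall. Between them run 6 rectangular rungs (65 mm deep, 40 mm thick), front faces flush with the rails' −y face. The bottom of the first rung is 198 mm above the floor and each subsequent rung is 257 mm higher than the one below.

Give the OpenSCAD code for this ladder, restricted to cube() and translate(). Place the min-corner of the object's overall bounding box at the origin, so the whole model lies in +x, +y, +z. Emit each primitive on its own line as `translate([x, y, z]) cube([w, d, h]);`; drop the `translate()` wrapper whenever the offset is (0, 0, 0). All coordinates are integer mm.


// rung span = 489 - 2*33 = 423
// rung[k] z = 198 + k*257
cube([33, 65, 1659]);
translate([456, 0, 0]) cube([33, 65, 1659]);
translate([33, 0, 198]) cube([423, 65, 40]);
translate([33, 0, 455]) cube([423, 65, 40]);
translate([33, 0, 712]) cube([423, 65, 40]);
translate([33, 0, 969]) cube([423, 65, 40]);
translate([33, 0, 1226]) cube([423, 65, 40]);
translate([33, 0, 1483]) cube([423, 65, 40]);


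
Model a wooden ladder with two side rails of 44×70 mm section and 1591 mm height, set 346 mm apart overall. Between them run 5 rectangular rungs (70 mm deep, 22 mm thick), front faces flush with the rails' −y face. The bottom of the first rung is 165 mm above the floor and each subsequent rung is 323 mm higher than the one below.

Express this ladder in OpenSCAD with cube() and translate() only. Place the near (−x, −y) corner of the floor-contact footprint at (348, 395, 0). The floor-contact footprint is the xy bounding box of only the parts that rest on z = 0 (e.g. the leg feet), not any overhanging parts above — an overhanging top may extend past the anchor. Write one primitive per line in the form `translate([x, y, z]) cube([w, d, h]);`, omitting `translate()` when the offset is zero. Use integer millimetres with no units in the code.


translate([348, 395, 0]) cube([44, 70, 1591]);
translate([650, 395, 0]) cube([44, 70, 1591]);
translate([392, 395, 165]) cube([258, 70, 22]);
translate([392, 395, 488]) cube([258, 70, 22]);
translate([392, 395, 811]) cube([258, 70, 22]);
translate([392, 395, 1134]) cube([258, 70, 22]);
translate([392, 395, 1457]) cube([258, 70, 22]);
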